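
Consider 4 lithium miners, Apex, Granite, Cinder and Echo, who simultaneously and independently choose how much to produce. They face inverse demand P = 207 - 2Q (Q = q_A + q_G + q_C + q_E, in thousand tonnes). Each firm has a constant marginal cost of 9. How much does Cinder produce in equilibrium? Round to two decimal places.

A representative firm's profit is π_i = q_i(207 - 2Q) - 9q_i.
Setting ∂π_i/∂q_i = 0 with rivals' quantities fixed: 198 - 4q_i - 2·Σ_{j≠i} q_j = 0.
With identical firms every q_j equals q_i, so Σ_{j≠i} q_j = 3q_i and 198 = 10q_i, giving q_i = 99/5.

19.80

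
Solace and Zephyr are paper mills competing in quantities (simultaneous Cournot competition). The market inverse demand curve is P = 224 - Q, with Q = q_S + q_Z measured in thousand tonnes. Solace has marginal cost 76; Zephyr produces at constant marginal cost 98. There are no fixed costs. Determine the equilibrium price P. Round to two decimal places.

Solace's profit: π_S = (224 - Q)q_S - (76q_S). Setting ∂π_S/∂q_S = 0: 148 - 2q_S - (q_Z) = 0.
Zephyr's profit: π_Z = (224 - Q)q_Z - (98q_Z). Setting ∂π_Z/∂q_Z = 0: 126 - 2q_Z - (q_S) = 0.
Rearranging gives the reaction functions q_S = (148 - q_Z)/2 and q_Z = (126 - q_S)/2.
Substituting one into the other gives q_S = 170/3 and q_Z = 104/3.
Total output Q = 274/3, so price P = 224 - 274/3 = 398/3.

132.67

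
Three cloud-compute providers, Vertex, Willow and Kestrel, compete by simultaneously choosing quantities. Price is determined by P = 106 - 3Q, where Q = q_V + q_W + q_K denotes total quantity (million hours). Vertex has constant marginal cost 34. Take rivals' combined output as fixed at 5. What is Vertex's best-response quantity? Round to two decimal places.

With rivals' combined output fixed at 5, Vertex's profit is π_V = (106 - 3·5 - 3q_V)q_V - (34q_V) = (91 - 3q_V)q_V - (34q_V).
∂π_V/∂q_V = 57 - 6q_V = 0, so q_V = 19/2.

9.50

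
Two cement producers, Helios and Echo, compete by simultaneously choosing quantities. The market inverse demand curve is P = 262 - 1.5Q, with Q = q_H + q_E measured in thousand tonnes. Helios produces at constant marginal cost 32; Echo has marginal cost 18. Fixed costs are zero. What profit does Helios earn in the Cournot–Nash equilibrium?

3456

Helios's profit: π_H = (262 - 1.5Q)q_H - (32q_H). Setting ∂π_H/∂q_H = 0: 230 - 3q_H - (3/2)(q_E) = 0.
Echo's profit: π_E = (262 - 1.5Q)q_E - (18q_E). Setting ∂π_E/∂q_E = 0: 244 - 3q_E - (3/2)(q_H) = 0.
Rearranging gives the reaction functions q_H = (230 - (3/2)q_E)/3 and q_E = (244 - (3/2)q_H)/3.
Solving the pair: q_H = 48, q_E = 172/3.
Price P = 262 - (3/2)·(316/3) = 104.
Helios's profit: (104 - 32)·48 = 3456.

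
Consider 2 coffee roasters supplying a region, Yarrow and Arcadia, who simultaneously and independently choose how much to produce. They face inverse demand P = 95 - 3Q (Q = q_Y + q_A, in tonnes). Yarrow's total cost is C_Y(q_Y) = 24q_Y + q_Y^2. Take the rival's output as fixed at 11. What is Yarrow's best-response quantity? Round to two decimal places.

4.75

With the rival's output fixed at 11, Yarrow's profit is π_Y = (95 - 3·11 - 3q_Y)q_Y - (24q_Y + q_Y²) = (62 - 3q_Y)q_Y - (24q_Y + q_Y²).
∂π_Y/∂q_Y = 38 - 8q_Y = 0, so q_Y = 19/4.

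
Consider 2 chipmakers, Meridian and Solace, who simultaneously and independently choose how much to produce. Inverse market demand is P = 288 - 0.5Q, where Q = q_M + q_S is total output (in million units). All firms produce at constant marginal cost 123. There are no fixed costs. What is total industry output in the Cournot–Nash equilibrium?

A representative firm's profit is π_i = q_i(288 - 0.5Q) - 123q_i.
First-order condition (treating rivals' output as given): 165 - q_i - (1/2)q_j = 0.
By symmetry each firm produces the same amount; substituting q_j = q_i yields q_i = 165/(3/2) = 110.
Total output Q = 110 + 110 = 220.

220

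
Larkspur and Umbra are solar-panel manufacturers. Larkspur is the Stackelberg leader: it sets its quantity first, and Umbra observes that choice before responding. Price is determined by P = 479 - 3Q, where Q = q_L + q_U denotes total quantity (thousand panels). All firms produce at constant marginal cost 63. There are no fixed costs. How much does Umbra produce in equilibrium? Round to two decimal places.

34.67

The follower Umbra best-responds to any q_L: π_U = (479 - 3Q)q_U - 63q_U.
Setting the follower's marginal profit to zero, 416 - 3q_L - 6q_U = 0, i.e. q_U = (416 - 3q_L)/6.
The leader anticipates this reaction. Substituting into P = 479 - 3Q gives P = 271 - (3/2)q_L, so π_L = (271 - (3/2)q_L)q_L - 63q_L.
Maximising: ∂π_L/∂q_L = 208 - 3q_L = 0, giving q_L = 208/3.
Then q_U = (416 - 3·(208/3))/6 = 104/3.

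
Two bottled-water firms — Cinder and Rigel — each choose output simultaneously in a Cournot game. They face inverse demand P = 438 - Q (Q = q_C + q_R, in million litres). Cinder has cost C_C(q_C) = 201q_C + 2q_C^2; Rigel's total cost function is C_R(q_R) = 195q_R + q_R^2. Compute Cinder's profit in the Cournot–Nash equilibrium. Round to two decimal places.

2818.67

Cinder's profit: π_C = (438 - Q)q_C - (201q_C + 2q_C²). Setting ∂π_C/∂q_C = 0: 237 - 6q_C - (q_R) = 0.
Rigel's first-order condition: 243 - 4q_R - (q_C) = 0.
Best responses: q_C = (237 - q_R)/6, q_R = (243 - q_C)/4.
Solving the pair: q_C = 705/23, q_R = 1221/23.
Price P = 438 - 1926/23 = 354.2609.
Cinder's profit: 354.2609·(705/23) - 201·(705/23) - 2(705/23)² = 2818.6673.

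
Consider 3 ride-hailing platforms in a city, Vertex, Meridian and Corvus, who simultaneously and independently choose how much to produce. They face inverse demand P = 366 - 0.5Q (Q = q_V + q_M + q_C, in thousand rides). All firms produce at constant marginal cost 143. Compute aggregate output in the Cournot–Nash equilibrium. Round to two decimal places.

A representative firm's profit is π_i = q_i(366 - 0.5Q) - 143q_i.
Setting ∂π_i/∂q_i = 0 with rivals' quantities fixed: 223 - q_i - (1/2)·Σ_{j≠i} q_j = 0.
By symmetry each firm produces the same amount; substituting Σ_{j≠i} q_j = 2q_i yields q_i = 223/2.
Total output Q = 223/2 + 223/2 + 223/2 = 669/2.

334.50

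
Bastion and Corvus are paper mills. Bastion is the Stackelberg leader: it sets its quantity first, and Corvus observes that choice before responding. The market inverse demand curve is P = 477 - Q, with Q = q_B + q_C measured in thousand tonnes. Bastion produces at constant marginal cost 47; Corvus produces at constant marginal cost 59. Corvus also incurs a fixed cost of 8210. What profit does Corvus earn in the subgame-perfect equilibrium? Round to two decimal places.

The follower Corvus best-responds to any q_B: π_C = (477 - Q)q_C - 59q_C.
Follower FOC: 418 - q_B - 2q_C = 0, so q_C(q_B) = (418 - q_B)/2.
The leader anticipates this reaction. Substituting into P = 477 - Q gives P = 268 - (1/2)q_B, so π_B = (268 - (1/2)q_B)q_B - 47q_B.
Maximising: ∂π_B/∂q_B = 221 - q_B = 0, giving q_B = 221.
Then q_C = (418 - 221)/2 = 197/2.
Price P = 477 - 639/2 = 315/2.
Corvus's profit: (315/2 - 59)·(197/2) - 8210 = 1492.2500.

1492.25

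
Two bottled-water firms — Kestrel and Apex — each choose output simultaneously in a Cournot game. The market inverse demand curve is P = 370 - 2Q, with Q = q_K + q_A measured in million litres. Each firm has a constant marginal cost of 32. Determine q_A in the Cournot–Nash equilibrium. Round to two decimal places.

56.33

A representative firm's profit is π_i = q_i(370 - 2Q) - 32q_i.
First-order condition (treating rivals' output as given): 338 - 4q_i - 2q_j = 0.
With identical firms every q_j equals q_i, so q_j = q_i and 338 = 6q_i, giving q_i = 169/3.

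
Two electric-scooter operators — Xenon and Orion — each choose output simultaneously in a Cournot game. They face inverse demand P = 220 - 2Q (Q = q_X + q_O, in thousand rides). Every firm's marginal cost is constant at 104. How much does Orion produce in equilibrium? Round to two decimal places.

A representative firm's profit is π_i = q_i(220 - 2Q) - 104q_i.
Setting ∂π_i/∂q_i = 0 with rivals' quantities fixed: 116 - 4q_i - 2q_j = 0.
By symmetry each firm produces the same amount; substituting q_j = q_i yields q_i = 116/6 = 58/3.

19.33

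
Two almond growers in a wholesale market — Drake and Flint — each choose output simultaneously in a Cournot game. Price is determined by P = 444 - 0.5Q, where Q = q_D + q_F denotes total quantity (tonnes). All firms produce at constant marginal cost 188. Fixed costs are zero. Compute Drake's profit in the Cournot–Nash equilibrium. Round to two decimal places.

A representative firm's profit is π_i = q_i(444 - 0.5Q) - 188q_i.
Setting ∂π_i/∂q_i = 0 with rivals' quantities fixed: 256 - q_i - (1/2)q_j = 0.
By symmetry each firm produces the same amount; substituting q_j = q_i yields q_i = 256/(3/2) = 512/3.
Price P = 444 - (1/2)·(1024/3) = 820/3.
Drake's profit: (820/3 - 188)·(512/3) = 14563.5556.

14563.56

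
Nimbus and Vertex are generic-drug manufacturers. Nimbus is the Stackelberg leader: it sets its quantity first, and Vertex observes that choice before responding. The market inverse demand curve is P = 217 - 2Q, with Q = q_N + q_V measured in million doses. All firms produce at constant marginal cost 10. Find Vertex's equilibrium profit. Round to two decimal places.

1339.03

The follower Vertex best-responds to any q_N: π_V = (217 - 2Q)q_V - 10q_V.
Follower FOC: 207 - 2q_N - 4q_V = 0, so q_V(q_N) = (207 - 2q_N)/4.
The leader anticipates this reaction. Substituting into P = 217 - 2Q gives P = 227/2 - q_N, so π_N = (227/2 - q_N)q_N - 10q_N.
Maximising: ∂π_N/∂q_N = 207/2 - 2q_N = 0, giving q_N = 207/4.
Then q_V = (207 - 2·(207/4))/4 = 207/8.
Price P = 217 - 2·(621/8) = 247/4.
Vertex's profit: (247/4 - 10)·(207/8) = 1339.0313.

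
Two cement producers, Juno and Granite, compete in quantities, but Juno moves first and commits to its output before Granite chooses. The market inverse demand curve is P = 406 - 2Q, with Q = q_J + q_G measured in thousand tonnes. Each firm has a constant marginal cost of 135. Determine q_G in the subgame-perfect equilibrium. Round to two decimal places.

The follower Granite best-responds to any q_J: π_G = (406 - 2Q)q_G - 135q_G.
∂π_G/∂q_G = 271 - 2q_J - 4q_G = 0 gives the reaction function q_G = (271 - 2q_J)/4.
Juno substitutes q_G(q_J) into its own profit: π_J = q_J(406 - 2q_J - (271 - 2q_J)/2) - 135q_J = (541/2 - q_J)q_J - 135q_J.
Leader FOC: 271/2 - 2q_J = 0, so q_J = 271/4.
Then q_G = (271 - 2·(271/4))/4 = 271/8.

33.88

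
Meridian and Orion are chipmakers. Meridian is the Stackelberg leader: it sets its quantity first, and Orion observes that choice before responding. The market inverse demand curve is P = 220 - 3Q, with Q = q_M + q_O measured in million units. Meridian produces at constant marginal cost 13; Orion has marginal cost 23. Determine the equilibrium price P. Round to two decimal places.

67.25

The follower Orion best-responds to any q_M: π_O = (220 - 3Q)q_O - 23q_O.
∂π_O/∂q_O = 197 - 3q_M - 6q_O = 0 gives the reaction function q_O = (197 - 3q_M)/6.
Meridian substitutes q_O(q_M) into its own profit: π_M = q_M(220 - 3q_M - (197 - 3q_M)/2) - 13q_M = (243/2 - (3/2)q_M)q_M - 13q_M.
Leader FOC: 217/2 - 3q_M = 0, so q_M = 217/6.
Then q_O = (197 - 3·(217/6))/6 = 59/4.
Total output Q = 611/12, so price P = 220 - 3·(611/12) = 269/4.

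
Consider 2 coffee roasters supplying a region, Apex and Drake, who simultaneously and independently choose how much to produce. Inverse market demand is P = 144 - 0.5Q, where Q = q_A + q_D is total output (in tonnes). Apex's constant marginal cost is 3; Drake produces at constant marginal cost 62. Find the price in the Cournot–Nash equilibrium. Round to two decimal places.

69.67

Apex's profit: π_A = (144 - 0.5Q)q_A - (3q_A). Setting ∂π_A/∂q_A = 0: 141 - q_A - (1/2)(q_D) = 0.
Drake's profit: π_D = (144 - 0.5Q)q_D - (62q_D). Setting ∂π_D/∂q_D = 0: 82 - q_D - (1/2)(q_A) = 0.
Best responses: q_A = (141 - (1/2)q_D), q_D = (82 - (1/2)q_A).
Solving the pair: q_A = 400/3, q_D = 46/3.
Total output Q = 446/3, so price P = 144 - (1/2)·(446/3) = 209/3.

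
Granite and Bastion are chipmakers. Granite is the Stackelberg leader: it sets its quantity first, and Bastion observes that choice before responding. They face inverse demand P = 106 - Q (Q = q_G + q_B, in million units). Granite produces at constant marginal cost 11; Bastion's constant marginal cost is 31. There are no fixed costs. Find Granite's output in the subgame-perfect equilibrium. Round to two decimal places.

57.50

Solve by backward induction. Given q_G, the follower Bastion maximises π_B = (106 - q_G - q_B)q_B - 31q_B.
Setting the follower's marginal profit to zero, 75 - q_G - 2q_B = 0, i.e. q_B = (75 - q_G)/2.
The leader anticipates this reaction. Substituting into P = 106 - Q gives P = 137/2 - (1/2)q_G, so π_G = (137/2 - (1/2)q_G)q_G - 11q_G.
Maximising: ∂π_G/∂q_G = 115/2 - q_G = 0, giving q_G = 115/2.
Then q_B = (75 - 115/2)/2 = 35/4.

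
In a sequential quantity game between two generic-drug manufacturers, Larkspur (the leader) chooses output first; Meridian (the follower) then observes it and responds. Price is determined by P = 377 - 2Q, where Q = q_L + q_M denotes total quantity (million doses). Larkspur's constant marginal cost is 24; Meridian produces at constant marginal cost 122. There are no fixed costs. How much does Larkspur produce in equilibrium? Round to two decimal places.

Solve by backward induction. Given q_L, the follower Meridian maximises π_M = (377 - 2q_L - 2q_M)q_M - 122q_M.
Setting the follower's marginal profit to zero, 255 - 2q_L - 4q_M = 0, i.e. q_M = (255 - 2q_L)/4.
The leader anticipates this reaction. Substituting into P = 377 - 2Q gives P = 499/2 - q_L, so π_L = (499/2 - q_L)q_L - 24q_L.
Maximising: ∂π_L/∂q_L = 451/2 - 2q_L = 0, giving q_L = 451/4.
Then q_M = (255 - 2·(451/4))/4 = 59/8.

112.75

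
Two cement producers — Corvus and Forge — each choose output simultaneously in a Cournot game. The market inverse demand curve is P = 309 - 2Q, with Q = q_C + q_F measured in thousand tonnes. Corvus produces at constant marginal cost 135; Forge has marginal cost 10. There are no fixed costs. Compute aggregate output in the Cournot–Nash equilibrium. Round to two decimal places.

78.83

Corvus's profit: π_C = (309 - 2Q)q_C - (135q_C). Setting ∂π_C/∂q_C = 0: 174 - 4q_C - 2(q_F) = 0.
Forge's first-order condition: 299 - 4q_F - 2(q_C) = 0.
Rearranging gives the reaction functions q_C = (174 - 2q_F)/4 and q_F = (299 - 2q_C)/4.
Substituting one into the other gives q_C = 49/6 and q_F = 212/3.
Total output Q = 49/6 + 212/3 = 473/6.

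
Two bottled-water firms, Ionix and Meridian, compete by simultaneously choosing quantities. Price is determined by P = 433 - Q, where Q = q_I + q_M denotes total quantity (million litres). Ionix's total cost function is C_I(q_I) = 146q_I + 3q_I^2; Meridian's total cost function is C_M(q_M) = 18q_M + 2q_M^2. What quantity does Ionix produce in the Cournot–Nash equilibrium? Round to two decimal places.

27.81

Ionix's profit: π_I = (433 - Q)q_I - (146q_I + 3q_I²). Setting ∂π_I/∂q_I = 0: 287 - 8q_I - (q_M) = 0.
Meridian's profit: π_M = (433 - Q)q_M - (18q_M + 2q_M²). Setting ∂π_M/∂q_M = 0: 415 - 6q_M - (q_I) = 0.
Best responses: q_I = (287 - q_M)/8, q_M = (415 - q_I)/6.
Substituting one into the other gives q_I = 1307/47 and q_M = 64.5319.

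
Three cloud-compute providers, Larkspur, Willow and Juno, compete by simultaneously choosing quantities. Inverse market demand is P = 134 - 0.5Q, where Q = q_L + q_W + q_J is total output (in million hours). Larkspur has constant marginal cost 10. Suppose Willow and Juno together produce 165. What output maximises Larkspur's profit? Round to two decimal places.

41.50

With rivals' combined output fixed at 165, Larkspur's profit is π_L = (134 - (1/2)·165 - (1/2)q_L)q_L - (10q_L) = (103/2 - (1/2)q_L)q_L - (10q_L).
∂π_L/∂q_L = 83/2 - q_L = 0, so q_L = 83/2.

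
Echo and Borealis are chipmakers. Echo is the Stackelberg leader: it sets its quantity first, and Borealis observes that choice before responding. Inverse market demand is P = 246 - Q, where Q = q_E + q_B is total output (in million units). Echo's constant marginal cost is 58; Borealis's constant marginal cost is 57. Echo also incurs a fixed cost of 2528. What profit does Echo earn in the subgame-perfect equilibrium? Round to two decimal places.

1843.13

The follower Borealis best-responds to any q_E: π_B = (246 - Q)q_B - 57q_B.
∂π_B/∂q_B = 189 - q_E - 2q_B = 0 gives the reaction function q_B = (189 - q_E)/2.
Echo substitutes q_B(q_E) into its own profit: π_E = q_E(246 - q_E - (189 - q_E)/2) - 58q_E = (303/2 - (1/2)q_E)q_E - 58q_E.
The leader's first-order condition 187/2 - q_E = 0 yields q_E = 187/2.
Then q_B = (189 - 187/2)/2 = 191/4.
Price P = 246 - 565/4 = 419/4.
Echo's profit: (419/4 - 58)·(187/2) - 2528 = 1843.1250.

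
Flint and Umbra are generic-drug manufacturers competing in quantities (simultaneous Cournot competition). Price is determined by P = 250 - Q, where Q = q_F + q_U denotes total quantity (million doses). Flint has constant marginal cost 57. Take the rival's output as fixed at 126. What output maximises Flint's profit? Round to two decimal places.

33.50

With the rival's output fixed at 126, Flint's profit is π_F = (250 - 126 - q_F)q_F - (57q_F) = (124 - q_F)q_F - (57q_F).
∂π_F/∂q_F = 67 - 2q_F = 0, so q_F = 67/2.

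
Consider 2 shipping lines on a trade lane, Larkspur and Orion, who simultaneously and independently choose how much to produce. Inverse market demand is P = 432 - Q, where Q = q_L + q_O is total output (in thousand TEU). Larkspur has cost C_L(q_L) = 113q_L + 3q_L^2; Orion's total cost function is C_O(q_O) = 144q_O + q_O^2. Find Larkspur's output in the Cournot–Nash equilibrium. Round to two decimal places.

31.87

Larkspur's profit: π_L = (432 - Q)q_L - (113q_L + 3q_L²). Setting ∂π_L/∂q_L = 0: 319 - 8q_L - (q_O) = 0.
Orion's profit: π_O = (432 - Q)q_O - (144q_O + q_O²). Setting ∂π_O/∂q_O = 0: 288 - 4q_O - (q_L) = 0.
Best responses: q_L = (319 - q_O)/8, q_O = (288 - q_L)/4.
Solving the pair: q_L = 988/31, q_O = 1985/31.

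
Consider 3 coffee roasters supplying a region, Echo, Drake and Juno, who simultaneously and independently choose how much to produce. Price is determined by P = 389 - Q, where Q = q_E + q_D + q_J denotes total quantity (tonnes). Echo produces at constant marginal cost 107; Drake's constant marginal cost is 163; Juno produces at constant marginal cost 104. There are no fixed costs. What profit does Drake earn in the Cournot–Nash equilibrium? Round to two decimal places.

Echo's profit: π_E = (389 - Q)q_E - (107q_E). Setting ∂π_E/∂q_E = 0: 282 - 2q_E - (q_D + q_J) = 0.
Drake's profit: π_D = (389 - Q)q_D - (163q_D). Setting ∂π_D/∂q_D = 0: 226 - 2q_D - (q_E + q_J) = 0.
Juno's first-order condition: 285 - 2q_J - (q_E + q_D) = 0.
Summing all 3 equations gives 793 − 4Q = 0, hence Q = 793/4.
Back-substituting: q_E = (282 − 793/4) = 335/4, q_D = (226 − 793/4) = 111/4, q_J = (285 − 793/4) = 347/4.
Price P = 389 - 793/4 = 763/4.
Drake's profit: (763/4 - 163)·(111/4) = 770.0625.

770.06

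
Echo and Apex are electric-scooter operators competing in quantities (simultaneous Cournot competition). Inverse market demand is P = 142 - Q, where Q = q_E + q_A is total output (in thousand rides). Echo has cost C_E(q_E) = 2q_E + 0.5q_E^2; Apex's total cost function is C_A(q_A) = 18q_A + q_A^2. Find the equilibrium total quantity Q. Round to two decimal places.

60.73

Echo's profit: π_E = (142 - Q)q_E - (2q_E + (1/2)q_E²). Setting ∂π_E/∂q_E = 0: 140 - 3q_E - (q_A) = 0.
Apex's profit: π_A = (142 - Q)q_A - (18q_A + q_A²). Setting ∂π_A/∂q_A = 0: 124 - 4q_A - (q_E) = 0.
Rearranging gives the reaction functions q_E = (140 - q_A)/3 and q_A = (124 - q_E)/4.
Substituting one into the other gives q_E = 436/11 and q_A = 232/11.
Total output Q = 436/11 + 232/11 = 668/11.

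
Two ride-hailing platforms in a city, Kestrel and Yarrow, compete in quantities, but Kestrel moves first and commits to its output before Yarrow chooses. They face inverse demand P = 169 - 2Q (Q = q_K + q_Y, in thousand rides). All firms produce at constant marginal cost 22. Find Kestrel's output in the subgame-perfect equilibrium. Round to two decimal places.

Solve by backward induction. Given q_K, the follower Yarrow maximises π_Y = (169 - 2q_K - 2q_Y)q_Y - 22q_Y.
Follower FOC: 147 - 2q_K - 4q_Y = 0, so q_Y(q_K) = (147 - 2q_K)/4.
The leader anticipates this reaction. Substituting into P = 169 - 2Q gives P = 191/2 - q_K, so π_K = (191/2 - q_K)q_K - 22q_K.
Maximising: ∂π_K/∂q_K = 147/2 - 2q_K = 0, giving q_K = 147/4.
Then q_Y = (147 - 2·(147/4))/4 = 147/8.

36.75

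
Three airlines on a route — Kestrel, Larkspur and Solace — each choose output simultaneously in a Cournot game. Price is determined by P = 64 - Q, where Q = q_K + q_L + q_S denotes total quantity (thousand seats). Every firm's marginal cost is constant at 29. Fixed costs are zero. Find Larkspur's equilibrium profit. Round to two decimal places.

Each firm earns π_i = (64 - Q)q_i - 29q_i.
Setting ∂π_i/∂q_i = 0 with rivals' quantities fixed: 35 - 2q_i - Σ_{j≠i} q_j = 0.
By symmetry each firm produces the same amount; substituting Σ_{j≠i} q_j = 2q_i yields q_i = 35/4.
Price P = 64 - 105/4 = 151/4.
Larkspur's profit: (151/4 - 29)·(35/4) = 1225/16.

76.56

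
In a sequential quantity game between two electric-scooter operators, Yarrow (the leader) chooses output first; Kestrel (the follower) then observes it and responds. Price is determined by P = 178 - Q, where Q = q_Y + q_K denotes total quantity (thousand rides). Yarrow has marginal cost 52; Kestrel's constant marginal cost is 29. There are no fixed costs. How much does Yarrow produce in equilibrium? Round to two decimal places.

51.50

Solve by backward induction. Given q_Y, the follower Kestrel maximises π_K = (178 - q_Y - q_K)q_K - 29q_K.
Setting the follower's marginal profit to zero, 149 - q_Y - 2q_K = 0, i.e. q_K = (149 - q_Y)/2.
The leader anticipates this reaction. Substituting into P = 178 - Q gives P = 207/2 - (1/2)q_Y, so π_Y = (207/2 - (1/2)q_Y)q_Y - 52q_Y.
Maximising: ∂π_Y/∂q_Y = 103/2 - q_Y = 0, giving q_Y = 103/2.
Then q_K = (149 - 103/2)/2 = 195/4.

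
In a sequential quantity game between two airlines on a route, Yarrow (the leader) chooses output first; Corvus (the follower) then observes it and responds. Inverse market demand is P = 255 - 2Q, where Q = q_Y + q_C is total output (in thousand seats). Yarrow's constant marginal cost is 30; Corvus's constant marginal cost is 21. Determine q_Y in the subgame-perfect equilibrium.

Solve by backward induction. Given q_Y, the follower Corvus maximises π_C = (255 - 2q_Y - 2q_C)q_C - 21q_C.
Follower FOC: 234 - 2q_Y - 4q_C = 0, so q_C(q_Y) = (234 - 2q_Y)/4.
The leader anticipates this reaction. Substituting into P = 255 - 2Q gives P = 138 - q_Y, so π_Y = (138 - q_Y)q_Y - 30q_Y.
The leader's first-order condition 108 - 2q_Y = 0 yields q_Y = 54.
Then q_C = (234 - 2·54)/4 = 63/2.

54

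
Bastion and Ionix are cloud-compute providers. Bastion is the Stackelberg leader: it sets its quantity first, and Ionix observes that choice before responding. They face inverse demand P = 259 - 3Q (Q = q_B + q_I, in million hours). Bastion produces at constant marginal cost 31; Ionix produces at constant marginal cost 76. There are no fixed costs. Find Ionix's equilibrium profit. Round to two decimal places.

The follower Ionix best-responds to any q_B: π_I = (259 - 3Q)q_I - 76q_I.
∂π_I/∂q_I = 183 - 3q_B - 6q_I = 0 gives the reaction function q_I = (183 - 3q_B)/6.
Bastion substitutes q_I(q_B) into its own profit: π_B = q_B(259 - 3q_B - (183 - 3q_B)/2) - 31q_B = (335/2 - (3/2)q_B)q_B - 31q_B.
Leader FOC: 273/2 - 3q_B = 0, so q_B = 91/2.
Then q_I = (183 - 3·(91/2))/6 = 31/4.
Price P = 259 - 3·(213/4) = 397/4.
Ionix's profit: (397/4 - 76)·(31/4) = 180.1875.

180.19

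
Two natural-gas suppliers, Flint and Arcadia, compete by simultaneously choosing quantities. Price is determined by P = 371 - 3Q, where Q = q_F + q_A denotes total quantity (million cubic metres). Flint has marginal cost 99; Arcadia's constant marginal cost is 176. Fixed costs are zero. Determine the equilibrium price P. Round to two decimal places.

215.33

Flint's profit: π_F = (371 - 3Q)q_F - (99q_F). Setting ∂π_F/∂q_F = 0: 272 - 6q_F - 3(q_A) = 0.
Arcadia's first-order condition: 195 - 6q_A - 3(q_F) = 0.
Rearranging gives the reaction functions q_F = (272 - 3q_A)/6 and q_A = (195 - 3q_F)/6.
Solving the pair: q_F = 349/9, q_A = 118/9.
Total output Q = 467/9, so price P = 371 - 3·(467/9) = 646/3.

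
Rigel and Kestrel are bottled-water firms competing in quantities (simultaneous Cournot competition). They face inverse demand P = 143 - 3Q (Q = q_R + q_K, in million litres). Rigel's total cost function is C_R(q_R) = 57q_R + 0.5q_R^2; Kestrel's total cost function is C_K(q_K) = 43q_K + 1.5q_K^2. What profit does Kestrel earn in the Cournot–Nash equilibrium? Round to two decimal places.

301.49

Rigel's profit: π_R = (143 - 3Q)q_R - (57q_R + (1/2)q_R²). Setting ∂π_R/∂q_R = 0: 86 - 7q_R - 3(q_K) = 0.
Kestrel's first-order condition: 100 - 9q_K - 3(q_R) = 0.
So q_R = (86 - 3q_K)/7 and q_K = (100 - 3q_R)/9.
Solving the pair: q_R = 79/9, q_K = 221/27.
Price P = 143 - 3·(458/27) = 829/9.
Kestrel's profit: (829/9)·(221/27) - 43·(221/27) - (3/2)(221/27)² = 301.4877.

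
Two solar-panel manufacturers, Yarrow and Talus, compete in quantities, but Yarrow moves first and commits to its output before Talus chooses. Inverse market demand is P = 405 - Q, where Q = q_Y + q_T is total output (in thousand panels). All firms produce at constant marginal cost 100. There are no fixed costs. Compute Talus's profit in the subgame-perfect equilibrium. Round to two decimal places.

The follower Talus best-responds to any q_Y: π_T = (405 - Q)q_T - 100q_T.
Setting the follower's marginal profit to zero, 305 - q_Y - 2q_T = 0, i.e. q_T = (305 - q_Y)/2.
The leader anticipates this reaction. Substituting into P = 405 - Q gives P = 505/2 - (1/2)q_Y, so π_Y = (505/2 - (1/2)q_Y)q_Y - 100q_Y.
Maximising: ∂π_Y/∂q_Y = 305/2 - q_Y = 0, giving q_Y = 305/2.
Then q_T = (305 - 305/2)/2 = 305/4.
Price P = 405 - 915/4 = 705/4.
Talus's profit: (705/4 - 100)·(305/4) = 5814.0625.

5814.06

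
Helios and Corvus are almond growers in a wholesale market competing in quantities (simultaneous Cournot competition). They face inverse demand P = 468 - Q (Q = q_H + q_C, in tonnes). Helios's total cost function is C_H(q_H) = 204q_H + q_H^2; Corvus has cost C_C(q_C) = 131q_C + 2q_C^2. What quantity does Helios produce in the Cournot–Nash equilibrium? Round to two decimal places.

54.22

Helios's profit: π_H = (468 - Q)q_H - (204q_H + q_H²). Setting ∂π_H/∂q_H = 0: 264 - 4q_H - (q_C) = 0.
Corvus's profit: π_C = (468 - Q)q_C - (131q_C + 2q_C²). Setting ∂π_C/∂q_C = 0: 337 - 6q_C - (q_H) = 0.
Rearranging gives the reaction functions q_H = (264 - q_C)/4 and q_C = (337 - q_H)/6.
Substituting one into the other gives q_H = 1247/23 and q_C = 1084/23.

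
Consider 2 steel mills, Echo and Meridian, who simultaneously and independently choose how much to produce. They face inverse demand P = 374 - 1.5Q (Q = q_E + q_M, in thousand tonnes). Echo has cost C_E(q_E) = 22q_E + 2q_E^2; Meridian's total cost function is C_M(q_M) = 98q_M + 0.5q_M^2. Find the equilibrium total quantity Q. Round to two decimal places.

93.13

Echo's profit: π_E = (374 - 1.5Q)q_E - (22q_E + 2q_E²). Setting ∂π_E/∂q_E = 0: 352 - 7q_E - (3/2)(q_M) = 0.
Meridian's profit: π_M = (374 - 1.5Q)q_M - (98q_M + (1/2)q_M²). Setting ∂π_M/∂q_M = 0: 276 - 4q_M - (3/2)(q_E) = 0.
Rearranging gives the reaction functions q_E = (352 - (3/2)q_M)/7 and q_M = (276 - (3/2)q_E)/4.
Solving the pair: q_E = 38.6019, q_M = 54.5243.
Total output Q = 38.6019 + 54.5243 = 93.1262.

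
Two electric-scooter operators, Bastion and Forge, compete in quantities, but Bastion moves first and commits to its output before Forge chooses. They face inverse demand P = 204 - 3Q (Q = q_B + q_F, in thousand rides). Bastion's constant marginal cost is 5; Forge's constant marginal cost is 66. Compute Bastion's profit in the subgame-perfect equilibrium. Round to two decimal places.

2816.67

The follower Forge best-responds to any q_B: π_F = (204 - 3Q)q_F - 66q_F.
∂π_F/∂q_F = 138 - 3q_B - 6q_F = 0 gives the reaction function q_F = (138 - 3q_B)/6.
Bastion substitutes q_F(q_B) into its own profit: π_B = q_B(204 - 3q_B - (138 - 3q_B)/2) - 5q_B = (135 - (3/2)q_B)q_B - 5q_B.
The leader's first-order condition 130 - 3q_B = 0 yields q_B = 130/3.
Then q_F = (138 - 3·(130/3))/6 = 4/3.
Price P = 204 - 3·(134/3) = 70.
Bastion's profit: (70 - 5)·(130/3) = 2816.6667.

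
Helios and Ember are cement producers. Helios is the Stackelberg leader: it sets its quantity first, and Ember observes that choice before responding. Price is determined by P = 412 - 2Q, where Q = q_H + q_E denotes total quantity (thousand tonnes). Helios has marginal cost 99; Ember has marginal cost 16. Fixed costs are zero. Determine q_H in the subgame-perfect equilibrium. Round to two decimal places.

The follower Ember best-responds to any q_H: π_E = (412 - 2Q)q_E - 16q_E.
Setting the follower's marginal profit to zero, 396 - 2q_H - 4q_E = 0, i.e. q_E = (396 - 2q_H)/4.
The leader anticipates this reaction. Substituting into P = 412 - 2Q gives P = 214 - q_H, so π_H = (214 - q_H)q_H - 99q_H.
The leader's first-order condition 115 - 2q_H = 0 yields q_H = 115/2.
Then q_E = (396 - 2·(115/2))/4 = 281/4.

57.50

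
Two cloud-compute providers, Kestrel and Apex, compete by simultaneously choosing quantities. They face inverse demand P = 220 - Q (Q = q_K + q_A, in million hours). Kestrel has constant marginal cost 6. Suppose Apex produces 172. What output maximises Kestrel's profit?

21

With the rival's output fixed at 172, Kestrel's profit is π_K = (220 - 172 - q_K)q_K - (6q_K) = (48 - q_K)q_K - (6q_K).
∂π_K/∂q_K = 42 - 2q_K = 0, so q_K = 21.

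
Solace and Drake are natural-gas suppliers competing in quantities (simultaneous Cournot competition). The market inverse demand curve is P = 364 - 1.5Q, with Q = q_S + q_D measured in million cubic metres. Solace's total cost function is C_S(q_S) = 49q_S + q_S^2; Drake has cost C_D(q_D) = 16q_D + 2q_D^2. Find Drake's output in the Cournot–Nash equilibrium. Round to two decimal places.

38.70

Solace's profit: π_S = (364 - 1.5Q)q_S - (49q_S + q_S²). Setting ∂π_S/∂q_S = 0: 315 - 5q_S - (3/2)(q_D) = 0.
Drake's first-order condition: 348 - 7q_D - (3/2)(q_S) = 0.
Best responses: q_S = (315 - (3/2)q_D)/5, q_D = (348 - (3/2)q_S)/7.
Substituting one into the other gives q_S = 51.3893 and q_D = 38.7023.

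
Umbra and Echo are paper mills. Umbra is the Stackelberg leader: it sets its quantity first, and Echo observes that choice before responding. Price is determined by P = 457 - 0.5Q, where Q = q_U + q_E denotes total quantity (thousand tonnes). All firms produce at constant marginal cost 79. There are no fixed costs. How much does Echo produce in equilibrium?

The follower Echo best-responds to any q_U: π_E = (457 - 0.5Q)q_E - 79q_E.
∂π_E/∂q_E = 378 - (1/2)q_U - q_E = 0 gives the reaction function q_E = (378 - (1/2)q_U).
Umbra substitutes q_E(q_U) into its own profit: π_U = q_U(457 - (1/2)q_U - (378 - (1/2)q_U)/2) - 79q_U = (268 - (1/4)q_U)q_U - 79q_U.
Maximising: ∂π_U/∂q_U = 189 - (1/2)q_U = 0, giving q_U = 378.
Then q_E = (378 - (1/2)·378) = 189.

189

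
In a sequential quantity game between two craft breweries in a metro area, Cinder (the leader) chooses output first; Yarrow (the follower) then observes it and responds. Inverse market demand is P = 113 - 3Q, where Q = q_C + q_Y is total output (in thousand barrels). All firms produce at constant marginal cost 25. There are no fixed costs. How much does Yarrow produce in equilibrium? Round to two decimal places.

Solve by backward induction. Given q_C, the follower Yarrow maximises π_Y = (113 - 3q_C - 3q_Y)q_Y - 25q_Y.
Follower FOC: 88 - 3q_C - 6q_Y = 0, so q_Y(q_C) = (88 - 3q_C)/6.
Cinder substitutes q_Y(q_C) into its own profit: π_C = q_C(113 - 3q_C - (88 - 3q_C)/2) - 25q_C = (69 - (3/2)q_C)q_C - 25q_C.
The leader's first-order condition 44 - 3q_C = 0 yields q_C = 44/3.
Then q_Y = (88 - 3·(44/3))/6 = 22/3.

7.33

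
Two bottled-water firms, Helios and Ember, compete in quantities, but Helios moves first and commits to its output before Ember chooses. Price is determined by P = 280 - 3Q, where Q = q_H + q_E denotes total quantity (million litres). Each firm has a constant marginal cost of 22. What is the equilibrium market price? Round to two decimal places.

86.50

Solve by backward induction. Given q_H, the follower Ember maximises π_E = (280 - 3q_H - 3q_E)q_E - 22q_E.
Follower FOC: 258 - 3q_H - 6q_E = 0, so q_E(q_H) = (258 - 3q_H)/6.
Helios substitutes q_E(q_H) into its own profit: π_H = q_H(280 - 3q_H - (258 - 3q_H)/2) - 22q_H = (151 - (3/2)q_H)q_H - 22q_H.
Maximising: ∂π_H/∂q_H = 129 - 3q_H = 0, giving q_H = 43.
Then q_E = (258 - 3·43)/6 = 43/2.
Total output Q = 129/2, so price P = 280 - 3·(129/2) = 173/2.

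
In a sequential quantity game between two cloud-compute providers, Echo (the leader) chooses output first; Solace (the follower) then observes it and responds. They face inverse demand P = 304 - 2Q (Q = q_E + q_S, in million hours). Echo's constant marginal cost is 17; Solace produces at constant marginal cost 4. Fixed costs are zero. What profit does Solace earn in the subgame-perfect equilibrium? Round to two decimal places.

3321.13

Solve by backward induction. Given q_E, the follower Solace maximises π_S = (304 - 2q_E - 2q_S)q_S - 4q_S.
Follower FOC: 300 - 2q_E - 4q_S = 0, so q_S(q_E) = (300 - 2q_E)/4.
Echo substitutes q_S(q_E) into its own profit: π_E = q_E(304 - 2q_E - (300 - 2q_E)/2) - 17q_E = (154 - q_E)q_E - 17q_E.
Leader FOC: 137 - 2q_E = 0, so q_E = 137/2.
Then q_S = (300 - 2·(137/2))/4 = 163/4.
Price P = 304 - 2·(437/4) = 171/2.
Solace's profit: (171/2 - 4)·(163/4) = 3321.1250.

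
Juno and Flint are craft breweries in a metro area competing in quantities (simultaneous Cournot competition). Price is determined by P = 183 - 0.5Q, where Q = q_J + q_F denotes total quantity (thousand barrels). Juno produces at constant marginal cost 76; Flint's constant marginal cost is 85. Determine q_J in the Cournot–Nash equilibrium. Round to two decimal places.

Juno's profit: π_J = (183 - 0.5Q)q_J - (76q_J). Setting ∂π_J/∂q_J = 0: 107 - q_J - (1/2)(q_F) = 0.
Flint's first-order condition: 98 - q_F - (1/2)(q_J) = 0.
So q_J = (107 - (1/2)q_F) and q_F = (98 - (1/2)q_J).
Solving the pair: q_J = 232/3, q_F = 178/3.

77.33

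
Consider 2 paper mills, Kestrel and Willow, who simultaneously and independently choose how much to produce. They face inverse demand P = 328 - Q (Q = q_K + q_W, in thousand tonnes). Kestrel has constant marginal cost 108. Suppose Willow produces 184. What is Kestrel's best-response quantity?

With the rival's output fixed at 184, Kestrel's profit is π_K = (328 - 184 - q_K)q_K - (108q_K) = (144 - q_K)q_K - (108q_K).
∂π_K/∂q_K = 36 - 2q_K = 0, so q_K = 18.

18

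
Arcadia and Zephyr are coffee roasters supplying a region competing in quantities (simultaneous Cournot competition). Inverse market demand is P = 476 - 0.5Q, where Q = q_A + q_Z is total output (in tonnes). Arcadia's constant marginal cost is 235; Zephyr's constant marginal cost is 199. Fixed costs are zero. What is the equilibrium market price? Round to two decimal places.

303.33

Arcadia's profit: π_A = (476 - 0.5Q)q_A - (235q_A). Setting ∂π_A/∂q_A = 0: 241 - q_A - (1/2)(q_Z) = 0.
Zephyr's first-order condition: 277 - q_Z - (1/2)(q_A) = 0.
Best responses: q_A = (241 - (1/2)q_Z), q_Z = (277 - (1/2)q_A).
Solving the pair: q_A = 410/3, q_Z = 626/3.
Total output Q = 1036/3, so price P = 476 - (1/2)·(1036/3) = 910/3.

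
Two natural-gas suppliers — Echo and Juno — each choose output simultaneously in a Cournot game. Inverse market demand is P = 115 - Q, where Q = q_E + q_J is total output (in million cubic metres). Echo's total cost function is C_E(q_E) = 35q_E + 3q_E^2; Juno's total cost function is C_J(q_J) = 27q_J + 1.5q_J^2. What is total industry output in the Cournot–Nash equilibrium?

Echo's profit: π_E = (115 - Q)q_E - (35q_E + 3q_E²). Setting ∂π_E/∂q_E = 0: 80 - 8q_E - (q_J) = 0.
Juno's profit: π_J = (115 - Q)q_J - (27q_J + (3/2)q_J²). Setting ∂π_J/∂q_J = 0: 88 - 5q_J - (q_E) = 0.
So q_E = (80 - q_J)/8 and q_J = (88 - q_E)/5.
Substituting one into the other gives q_E = 8 and q_J = 16.
Total output Q = 8 + 16 = 24.

24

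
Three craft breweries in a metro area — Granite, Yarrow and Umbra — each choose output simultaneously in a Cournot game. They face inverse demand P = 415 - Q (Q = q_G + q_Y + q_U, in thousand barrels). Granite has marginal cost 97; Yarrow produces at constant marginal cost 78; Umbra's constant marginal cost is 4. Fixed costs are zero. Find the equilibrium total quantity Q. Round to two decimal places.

Granite's profit: π_G = (415 - Q)q_G - (97q_G). Setting ∂π_G/∂q_G = 0: 318 - 2q_G - (q_Y + q_U) = 0.
Yarrow's profit: π_Y = (415 - Q)q_Y - (78q_Y). Setting ∂π_Y/∂q_Y = 0: 337 - 2q_Y - (q_G + q_U) = 0.
Umbra's profit: π_U = (415 - Q)q_U - (4q_U). Setting ∂π_U/∂q_U = 0: 411 - 2q_U - (q_G + q_Y) = 0.
Summing all 3 equations gives 1066 − 4Q = 0, hence Q = 533/2.
Back-substituting: q_G = (318 − 533/2) = 103/2, q_Y = (337 − 533/2) = 141/2, q_U = (411 − 533/2) = 289/2.
Total output Q = 103/2 + 141/2 + 289/2 = 533/2.

266.50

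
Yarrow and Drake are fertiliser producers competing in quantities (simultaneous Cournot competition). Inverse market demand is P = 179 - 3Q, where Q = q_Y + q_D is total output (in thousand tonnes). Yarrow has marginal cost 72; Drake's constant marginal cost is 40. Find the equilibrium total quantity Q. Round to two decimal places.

27.33

Yarrow's profit: π_Y = (179 - 3Q)q_Y - (72q_Y). Setting ∂π_Y/∂q_Y = 0: 107 - 6q_Y - 3(q_D) = 0.
Drake's first-order condition: 139 - 6q_D - 3(q_Y) = 0.
Rearranging gives the reaction functions q_Y = (107 - 3q_D)/6 and q_D = (139 - 3q_Y)/6.
Substituting one into the other gives q_Y = 25/3 and q_D = 19.
Total output Q = 25/3 + 19 = 82/3.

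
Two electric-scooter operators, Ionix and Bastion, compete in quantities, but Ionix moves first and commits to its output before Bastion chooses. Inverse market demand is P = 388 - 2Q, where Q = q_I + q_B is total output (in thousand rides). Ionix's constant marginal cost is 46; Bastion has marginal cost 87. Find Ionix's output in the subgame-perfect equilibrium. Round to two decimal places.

95.75

Solve by backward induction. Given q_I, the follower Bastion maximises π_B = (388 - 2q_I - 2q_B)q_B - 87q_B.
∂π_B/∂q_B = 301 - 2q_I - 4q_B = 0 gives the reaction function q_B = (301 - 2q_I)/4.
Ionix substitutes q_B(q_I) into its own profit: π_I = q_I(388 - 2q_I - (301 - 2q_I)/2) - 46q_I = (475/2 - q_I)q_I - 46q_I.
Leader FOC: 383/2 - 2q_I = 0, so q_I = 383/4.
Then q_B = (301 - 2·(383/4))/4 = 219/8.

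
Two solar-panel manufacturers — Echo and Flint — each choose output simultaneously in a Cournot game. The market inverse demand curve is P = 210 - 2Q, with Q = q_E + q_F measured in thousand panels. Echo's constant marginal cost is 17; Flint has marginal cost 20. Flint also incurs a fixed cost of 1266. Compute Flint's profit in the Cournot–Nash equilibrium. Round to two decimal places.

676.72

Echo's profit: π_E = (210 - 2Q)q_E - (17q_E). Setting ∂π_E/∂q_E = 0: 193 - 4q_E - 2(q_F) = 0.
Flint's first-order condition: 190 - 4q_F - 2(q_E) = 0.
Rearranging gives the reaction functions q_E = (193 - 2q_F)/4 and q_F = (190 - 2q_E)/4.
Substituting one into the other gives q_E = 98/3 and q_F = 187/6.
Price P = 210 - 2·(383/6) = 247/3.
Flint's profit: (247/3 - 20)·(187/6) - 1266 = 676.7222.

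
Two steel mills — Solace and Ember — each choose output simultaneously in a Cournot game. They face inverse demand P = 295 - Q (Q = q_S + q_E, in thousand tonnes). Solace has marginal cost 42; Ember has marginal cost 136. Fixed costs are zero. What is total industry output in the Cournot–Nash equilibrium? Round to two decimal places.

Solace's profit: π_S = (295 - Q)q_S - (42q_S). Setting ∂π_S/∂q_S = 0: 253 - 2q_S - (q_E) = 0.
Ember's first-order condition: 159 - 2q_E - (q_S) = 0.
Best responses: q_S = (253 - q_E)/2, q_E = (159 - q_S)/2.
Substituting one into the other gives q_S = 347/3 and q_E = 65/3.
Total output Q = 347/3 + 65/3 = 412/3.

137.33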